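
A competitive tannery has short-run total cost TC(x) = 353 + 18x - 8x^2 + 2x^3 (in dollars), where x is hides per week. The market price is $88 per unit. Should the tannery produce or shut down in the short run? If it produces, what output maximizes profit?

From TC, MC = TC'(x) = 18 - 16x + 6x^2 and AVC = VC/x = 18 - 8x + 2x^2.
AVC hits its minimum where MC = AVC, at x = 2, giving min AVC = 18 - 8·2 + 2·2^2 = $10.
Because $88 ≥ $10, revenue can cover variable cost; the firm operates.
P = MC gives -70 - 16x + 6x^2 = 0, with roots -7/3 and 5. Take the larger (rising MC): x* = 5.
Check: AVC at x = 5 is $28 ≤ P, so revenue covers variable cost.
Profit = P·x − TC = 88·5 − 493 = -$53, a loss, but smaller than the $353 fixed cost the firm would lose by shutting down.

Produce at x = 5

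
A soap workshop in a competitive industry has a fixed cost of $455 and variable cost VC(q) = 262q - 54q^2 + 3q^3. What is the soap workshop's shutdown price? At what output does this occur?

$19 per unit, at q = 9

Short-run supply begins at min AVC. From VC = 262q - 54q^2 + 3q^3, AVC = 262 - 54q + 3q^2.
dAVC/dq = -54 + 6q = 0 gives q = 9. min AVC = 262 - 54·9 + 3·9^2 = 19.
The firm shuts down for any P below $19.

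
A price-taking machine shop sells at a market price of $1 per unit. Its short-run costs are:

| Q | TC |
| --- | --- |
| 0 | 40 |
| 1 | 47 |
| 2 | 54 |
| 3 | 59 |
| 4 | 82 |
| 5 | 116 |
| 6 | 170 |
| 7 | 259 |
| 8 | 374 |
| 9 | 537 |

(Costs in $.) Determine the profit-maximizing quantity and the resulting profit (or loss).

Q = 0 (shut down); profit = -$40

Profit at each row (π = 1Q − TC): Q=0: -40; Q=1: -46; Q=2: -52; Q=3: -56; Q=4: -78; Q=5: -111; Q=6: -164; Q=7: -252; Q=8: -366; Q=9: -528.
Profit is highest at Q = 0. Equivalently, the lowest AVC in the table is 19/3 ≈ $6.33 at Q = 3, and P = $1 falls below it — price never covers variable cost, so the firm shuts down and loses only its fixed cost.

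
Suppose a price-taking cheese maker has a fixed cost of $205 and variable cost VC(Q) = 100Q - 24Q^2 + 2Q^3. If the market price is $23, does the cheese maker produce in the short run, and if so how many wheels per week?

Shut down

Strip out fixed cost: VC = 100Q - 24Q^2 + 2Q^3. Then AVC = 100 - 24Q + 2Q^2 and MC = 100 - 48Q + 6Q^2.
The AVC parabola has its vertex at Q = 24/4 = 6, where AVC = 100 - 24·6 + 2·6^2 = $28.
With P < min AVC ($23 < $28), every unit sold adds to the loss.
Best response: produce nothing and absorb the $205 fixed cost.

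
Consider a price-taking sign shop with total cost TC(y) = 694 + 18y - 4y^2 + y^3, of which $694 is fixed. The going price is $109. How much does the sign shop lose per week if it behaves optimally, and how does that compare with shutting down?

AVC = 18 - 4y + y^2 has its minimum $14 at y = 2; price $109 clears that bar, so the firm operates.
With MC = 18 - 8y + 3y^2, P = MC on the upward-sloping part at y* = 7.
TR = 109·7 = 763. TC = 694 + 273 = 967. Profit = 763 − 967 = -$204.
Shutting down would mean losing the fixed cost of $694, so operating at a loss of $204 is better by $490.

Profit = -$204 at y = 7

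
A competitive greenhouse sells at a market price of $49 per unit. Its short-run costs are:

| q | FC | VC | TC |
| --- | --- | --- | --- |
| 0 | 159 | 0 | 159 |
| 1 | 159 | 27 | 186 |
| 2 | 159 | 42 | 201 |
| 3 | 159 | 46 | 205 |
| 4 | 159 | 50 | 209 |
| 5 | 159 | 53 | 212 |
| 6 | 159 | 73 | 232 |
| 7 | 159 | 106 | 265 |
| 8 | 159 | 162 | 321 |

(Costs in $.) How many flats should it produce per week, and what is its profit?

Profit at each row (π = 49q − TC): q=0: -159; q=1: -137; q=2: -103; q=3: -58; q=4: -13; q=5: 33; q=6: 62; q=7: 78; q=8: 71.
Profit is maximized at q = 7. AVC there is 106/7 = $15.14 ≤ P, so producing beats shutting down (which would give -$159).

q = 7; profit = $78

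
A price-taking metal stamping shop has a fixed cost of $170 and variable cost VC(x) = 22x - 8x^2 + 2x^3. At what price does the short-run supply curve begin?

$14 per unit

The shutdown price is the minimum of AVC. VC = 22x - 8x^2 + 2x^3, so AVC = 22 - 8x + 2x^2.
dAVC/dx = -8 + 4x = 0 gives x = 2. min AVC = 22 - 8·2 + 2·2^2 = 14.
For P < $14 the firm produces nothing.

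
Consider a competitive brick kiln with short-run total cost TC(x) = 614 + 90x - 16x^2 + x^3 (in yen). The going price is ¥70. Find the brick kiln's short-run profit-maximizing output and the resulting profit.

Profit = -¥214 at x = 10

AVC = 90 - 16x + x^2 has its minimum ¥26 at x = 8; price ¥70 clears that bar, so the firm operates.
MC = 90 - 32x + 3x^2. Setting P = MC and taking the root on the rising branch gives x* = 10.
TR = 70·10 = 700. TC = 614 + 300 = 914. Profit = 700 − 914 = -¥214.
That loss of ¥214 beats the ¥614 the firm would lose by shutting down; producing recovers ¥400 of fixed cost.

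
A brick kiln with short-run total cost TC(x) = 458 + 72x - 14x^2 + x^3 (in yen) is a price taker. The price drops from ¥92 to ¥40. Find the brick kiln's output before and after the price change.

MC = 72 - 28x + 3x^2; the shutdown threshold is min AVC = ¥23 (at x = 7).
With P = ¥92 above the shutdown price, P = MC gives x = 10.
At P = ¥40 ≥ min AVC, set P = MC: x = 8. The firm stays open but cuts output.

Output falls from 10 to 8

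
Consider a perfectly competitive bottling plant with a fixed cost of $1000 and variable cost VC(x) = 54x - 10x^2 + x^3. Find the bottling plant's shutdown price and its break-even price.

Shutdown price = $29; break-even price = $154

Shutdown price = min AVC. AVC = 54 - 10x + x^2, with vertex at x = 5 and minimum $29.
ATC = 1000/x + 54 - 10x + x^2. Setting dATC/dx = −1000/x^2 − 10 + 2x = 0 gives x = 10 (since 2·10^3 − 10·10^2 = 1000).
min ATC = 1000/10 + 54 − 10·10 + 10^2 = $154. That is the break-even price.
For $29 ≤ P < $154 the firm produces at a loss; below $29 it shuts down.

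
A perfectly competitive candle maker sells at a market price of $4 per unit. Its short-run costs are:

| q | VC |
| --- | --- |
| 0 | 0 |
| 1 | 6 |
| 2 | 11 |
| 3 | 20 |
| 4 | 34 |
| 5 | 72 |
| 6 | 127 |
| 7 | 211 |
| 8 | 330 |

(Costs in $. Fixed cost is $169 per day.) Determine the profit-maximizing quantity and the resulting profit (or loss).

Compute π = P·q − TC at each output: q=0: -169; q=1: -171; q=2: -172; q=3: -177; q=4: -187; q=5: -221; q=6: -272; q=7: -352; q=8: -467.
Profit is highest at q = 0. Equivalently, the lowest AVC in the table is 11/2 ≈ $5.50 at q = 2, and P = $4 falls below it — price never covers variable cost, so the firm shuts down and loses only its fixed cost.

q = 0 (shut down); profit = -$169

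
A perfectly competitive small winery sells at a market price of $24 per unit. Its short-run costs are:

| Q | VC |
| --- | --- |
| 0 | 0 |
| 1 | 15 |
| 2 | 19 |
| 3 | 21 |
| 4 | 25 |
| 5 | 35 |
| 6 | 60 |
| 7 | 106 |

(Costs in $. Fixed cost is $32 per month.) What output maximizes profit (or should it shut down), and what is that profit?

Tabulate TR − TC: Q=0: -32; Q=1: -23; Q=2: -3; Q=3: 19; Q=4: 39; Q=5: 53; Q=6: 52; Q=7: 30.
Profit is maximized at Q = 5. AVC there is 35/5 = $7 ≤ P, so producing beats shutting down (which would give -$32).

Q = 5; profit = $53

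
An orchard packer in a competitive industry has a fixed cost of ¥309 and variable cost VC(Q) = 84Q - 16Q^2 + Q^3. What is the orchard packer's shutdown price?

¥20 per unit

Short-run supply begins at min AVC. From VC = 84Q - 16Q^2 + Q^3, AVC = 84 - 16Q + Q^2.
At the minimum of AVC, MC = AVC. MC = 84 - 32Q + 3Q^2; setting MC = AVC gives 2Q^2 - 16Q = 0, so Q = 8. min AVC = 20.
So the shutdown price is ¥20.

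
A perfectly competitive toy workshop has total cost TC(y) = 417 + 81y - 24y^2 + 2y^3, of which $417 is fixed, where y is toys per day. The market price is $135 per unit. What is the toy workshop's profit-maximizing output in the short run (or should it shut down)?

Produce at y = 9

From TC, MC = TC'(y) = 81 - 48y + 6y^2 and AVC = VC/y = 81 - 24y + 2y^2.
AVC is minimized where dAVC/dy = -24 + 4y = 0, at y = 6; min AVC = 81 - 24·6 + 2·6^2 = $9.
Since P = $135 ≥ min AVC = $9, price covers variable cost and the firm should produce.
P = MC gives -54 - 48y + 6y^2 = 0, with roots -1 and 9. Take the larger (rising MC): y* = 9.
Check: AVC at y = 9 is $27 ≤ P, so revenue covers variable cost.
Profit = P·y − TC = 135·9 − 660 = $555.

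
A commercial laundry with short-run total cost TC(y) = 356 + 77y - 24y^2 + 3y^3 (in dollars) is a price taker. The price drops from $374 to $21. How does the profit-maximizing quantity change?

MC = 77 - 48y + 9y^2; the shutdown threshold is min AVC = $29 (at y = 4).
With P = $374 above the shutdown price, P = MC gives y = 9.
At P = $21 < min AVC = $29, price no longer covers variable cost at any output, so the firm shuts down: y = 0.

Output falls from 9 to 0 (the firm shuts down)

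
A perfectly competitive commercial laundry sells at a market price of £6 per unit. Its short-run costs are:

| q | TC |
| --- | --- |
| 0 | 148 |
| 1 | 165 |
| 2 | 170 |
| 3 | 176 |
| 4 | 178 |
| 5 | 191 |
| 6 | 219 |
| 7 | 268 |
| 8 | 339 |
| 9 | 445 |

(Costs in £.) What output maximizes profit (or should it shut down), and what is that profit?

q = 0 (shut down); profit = -£148

Compute π = P·q − TC at each output: q=0: -148; q=1: -159; q=2: -158; q=3: -158; q=4: -154; q=5: -161; q=6: -183; q=7: -226; q=8: -291; q=9: -391.
Profit is highest at q = 0. Equivalently, the lowest AVC in the table is 30/4 ≈ £7.50 at q = 4, and P = £6 falls below it — price never covers variable cost, so the firm shuts down and loses only its fixed cost.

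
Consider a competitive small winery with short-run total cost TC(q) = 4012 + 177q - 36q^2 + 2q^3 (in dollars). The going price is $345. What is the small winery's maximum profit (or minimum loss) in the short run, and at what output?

Profit = -$92 at q = 14

AVC = 177 - 36q + 2q^2 has its minimum $15 at q = 9; price $345 clears that bar, so the firm operates.
With MC = 177 - 72q + 6q^2, P = MC on the upward-sloping part at q* = 14.
TR = 345·14 = 4830. TC = 4012 + 910 = 4922. Profit = 4830 − 4922 = -$92.
Shutting down would mean losing the fixed cost of $4012, so operating at a loss of $92 is better by $3920.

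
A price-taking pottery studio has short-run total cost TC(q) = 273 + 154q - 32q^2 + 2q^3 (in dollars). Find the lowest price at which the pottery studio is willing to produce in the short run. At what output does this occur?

$26 per unit, at q = 8

The firm shuts down when price falls below the minimum of average variable cost. AVC = VC/q = 154 - 32q + 2q^2.
dAVC/dq = -32 + 4q = 0 gives q = 8. min AVC = 154 - 32·8 + 2·8^2 = 26.
For P < $26 the firm produces nothing.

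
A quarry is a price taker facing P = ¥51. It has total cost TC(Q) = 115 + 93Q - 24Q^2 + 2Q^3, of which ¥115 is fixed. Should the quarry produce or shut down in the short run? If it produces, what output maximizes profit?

Strip out fixed cost: VC = 93Q - 24Q^2 + 2Q^3. Then AVC = 93 - 24Q + 2Q^2 and MC = 93 - 48Q + 6Q^2.
AVC is minimized where dAVC/dQ = -24 + 4Q = 0, at Q = 6; min AVC = 93 - 24·6 + 2·6^2 = ¥21.
P = ¥51 exceeds min AVC = ¥21, so the firm stays open.
Solving P = MC: 42 - 48Q + 6Q^2 = 0 ⇒ Q = 1 or 7. On the upward-sloping branch, Q* = 7.
Check: AVC at Q = 7 is ¥23 ≤ P, so revenue covers variable cost.
Profit = P·Q − TC = 51·7 − 276 = ¥81.

Produce at Q = 7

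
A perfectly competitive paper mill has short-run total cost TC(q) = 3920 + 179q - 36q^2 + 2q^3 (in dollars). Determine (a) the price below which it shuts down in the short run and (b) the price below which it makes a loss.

Shutdown price = $17; break-even price = $347

Shutdown price = min AVC. AVC = 179 - 36q + 2q^2, with vertex at q = 9 and minimum $17.
ATC = 3920/q + 179 - 36q + 2q^2. Setting dATC/dq = −3920/q^2 − 36 + 4q = 0 gives q = 14 (since 4·14^3 − 36·14^2 = 3920).
min ATC = 3920/14 + 179 − 36·14 + 2·14^2 = $347. That is the break-even price.
For $17 ≤ P < $347 the firm produces at a loss; below $17 it shuts down.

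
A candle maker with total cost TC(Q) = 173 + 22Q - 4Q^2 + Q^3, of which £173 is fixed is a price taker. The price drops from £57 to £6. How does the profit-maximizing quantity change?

Output falls from 5 to 0 (the firm shuts down)

AVC = 22 - 4Q + Q^2, minimized at Q = 2 where min AVC = £18. MC = 22 - 8Q + 3Q^2.
With P = £57 above the shutdown price, P = MC gives Q = 5.
At P = £6 < min AVC = £18, price no longer covers variable cost at any output, so the firm shuts down: Q = 0.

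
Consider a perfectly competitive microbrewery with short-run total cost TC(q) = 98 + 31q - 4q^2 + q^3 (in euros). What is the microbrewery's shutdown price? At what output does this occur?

€27 per unit, at q = 2

The firm shuts down when price falls below the minimum of average variable cost. AVC = VC/q = 31 - 4q + q^2.
At the minimum of AVC, MC = AVC. MC = 31 - 8q + 3q^2; setting MC = AVC gives 2q^2 - 4q = 0, so q = 2. min AVC = 27.
The firm shuts down for any P below €27.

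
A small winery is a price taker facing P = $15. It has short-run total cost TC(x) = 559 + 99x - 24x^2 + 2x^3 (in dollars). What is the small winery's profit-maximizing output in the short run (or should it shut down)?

From TC, MC = TC'(x) = 99 - 48x + 6x^2 and AVC = VC/x = 99 - 24x + 2x^2.
AVC is minimized where dAVC/dx = -24 + 4x = 0, at x = 6; min AVC = 99 - 24·6 + 2·6^2 = $27.
Since P = $15 < min AVC = $27, price fails to cover variable cost at any output.
The firm minimizes its loss by shutting down and losing only its fixed cost of $559.

Shut down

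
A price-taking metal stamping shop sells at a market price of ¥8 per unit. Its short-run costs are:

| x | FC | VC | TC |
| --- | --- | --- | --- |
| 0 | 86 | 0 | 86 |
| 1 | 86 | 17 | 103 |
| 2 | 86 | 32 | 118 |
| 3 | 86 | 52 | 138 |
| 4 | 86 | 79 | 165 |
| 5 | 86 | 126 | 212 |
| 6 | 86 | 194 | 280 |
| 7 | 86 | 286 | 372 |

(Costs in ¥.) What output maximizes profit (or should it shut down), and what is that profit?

Profit at each row (π = 8x − TC): x=0: -86; x=1: -95; x=2: -102; x=3: -114; x=4: -133; x=5: -172; x=6: -232; x=7: -316.
Profit is highest at x = 0. Equivalently, the lowest AVC in the table is 32/2 ≈ ¥16 at x = 2, and P = ¥8 falls below it — price never covers variable cost, so the firm shuts down and loses only its fixed cost.

x = 0 (shut down); profit = -¥86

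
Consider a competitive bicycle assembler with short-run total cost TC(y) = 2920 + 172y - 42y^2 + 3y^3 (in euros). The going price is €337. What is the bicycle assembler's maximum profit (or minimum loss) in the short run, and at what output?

AVC = 172 - 42y + 3y^2; min AVC = €25 at y = 7. Since P = €337 ≥ min AVC, the firm produces.
MC = 172 - 84y + 9y^2. Setting P = MC and taking the root on the rising branch gives y* = 11.
TR = 337·11 = 3707. TC = 2920 + 803 = 3723. Profit = 3707 − 3723 = -€16.
By producing, the firm covers all variable cost plus €2904 of fixed cost; shutting down would lose the full €2920.

Profit = -€16 at y = 11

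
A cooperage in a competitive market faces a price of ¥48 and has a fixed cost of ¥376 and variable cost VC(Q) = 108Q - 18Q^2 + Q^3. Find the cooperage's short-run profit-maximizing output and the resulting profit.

Profit = -¥176 at Q = 10

AVC = 108 - 18Q + Q^2; min AVC = ¥27 at Q = 9. Since P = ¥48 ≥ min AVC, the firm produces.
MC = 108 - 36Q + 3Q^2. Setting P = MC and taking the root on the rising branch gives Q* = 10.
TR = 48·10 = 480. TC = 376 + 280 = 656. Profit = 480 − 656 = -¥176.
That loss of ¥176 beats the ¥376 the firm would lose by shutting down; producing recovers ¥200 of fixed cost.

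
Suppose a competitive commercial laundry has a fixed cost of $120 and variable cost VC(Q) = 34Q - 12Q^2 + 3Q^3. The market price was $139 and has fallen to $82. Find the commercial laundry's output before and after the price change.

Output falls from 5 to 4

MC = 34 - 24Q + 9Q^2; the shutdown threshold is min AVC = $22 (at Q = 2).
At P = $139 ≥ min AVC, set P = MC on the rising branch: Q = 5.
At P = $82 ≥ min AVC, set P = MC: Q = 4. The firm stays open but cuts output.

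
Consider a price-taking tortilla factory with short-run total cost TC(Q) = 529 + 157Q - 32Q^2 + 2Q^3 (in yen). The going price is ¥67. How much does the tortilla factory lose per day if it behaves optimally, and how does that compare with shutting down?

Profit = -¥205 at Q = 9

AVC = 157 - 32Q + 2Q^2 has its minimum ¥29 at Q = 8; price ¥67 clears that bar, so the firm operates.
With MC = 157 - 64Q + 6Q^2, P = MC on the upward-sloping part at Q* = 9.
TR = 67·9 = 603. TC = 529 + 279 = 808. Profit = 603 − 808 = -¥205.
Shutting down would mean losing the fixed cost of ¥529, so operating at a loss of ¥205 is better by ¥324.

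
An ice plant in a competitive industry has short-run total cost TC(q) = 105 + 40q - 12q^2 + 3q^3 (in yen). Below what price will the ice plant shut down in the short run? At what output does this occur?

¥28 per unit, at q = 2

The firm shuts down when price falls below the minimum of average variable cost. AVC = VC/q = 40 - 12q + 3q^2.
At the minimum of AVC, MC = AVC. MC = 40 - 24q + 9q^2; setting MC = AVC gives 6q^2 - 12q = 0, so q = 2. min AVC = 28.
So the shutdown price is ¥28.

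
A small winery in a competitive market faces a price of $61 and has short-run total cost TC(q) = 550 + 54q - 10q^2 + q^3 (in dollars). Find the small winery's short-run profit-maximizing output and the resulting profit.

AVC = 54 - 10q + q^2; min AVC = $29 at q = 5. Since P = $61 ≥ min AVC, the firm produces.
MC = 54 - 20q + 3q^2. Setting P = MC and taking the root on the rising branch gives q* = 7.
TR = 61·7 = 427. TC = 550 + 231 = 781. Profit = 427 − 781 = -$354.
That loss of $354 beats the $550 the firm would lose by shutting down; producing recovers $196 of fixed cost.

Profit = -$354 at q = 7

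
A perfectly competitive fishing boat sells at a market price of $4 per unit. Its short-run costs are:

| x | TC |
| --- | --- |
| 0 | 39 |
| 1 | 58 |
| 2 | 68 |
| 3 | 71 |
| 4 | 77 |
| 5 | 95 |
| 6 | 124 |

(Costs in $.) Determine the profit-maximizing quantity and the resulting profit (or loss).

x = 0 (shut down); profit = -$39

Tabulate TR − TC: x=0: -39; x=1: -54; x=2: -60; x=3: -59; x=4: -61; x=5: -75; x=6: -100.
Profit is highest at x = 0. Equivalently, the lowest AVC in the table is 38/4 ≈ $9.50 at x = 4, and P = $4 falls below it — price never covers variable cost, so the firm shuts down and loses only its fixed cost.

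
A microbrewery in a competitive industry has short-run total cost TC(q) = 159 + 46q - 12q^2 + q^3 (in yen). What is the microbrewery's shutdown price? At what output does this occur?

¥10 per unit, at q = 6

The shutdown price is the minimum of AVC. VC = 46q - 12q^2 + q^3, so AVC = 46 - 12q + q^2.
At the minimum of AVC, MC = AVC. MC = 46 - 24q + 3q^2; setting MC = AVC gives 2q^2 - 12q = 0, so q = 6. min AVC = 10.
So the shutdown price is ¥10.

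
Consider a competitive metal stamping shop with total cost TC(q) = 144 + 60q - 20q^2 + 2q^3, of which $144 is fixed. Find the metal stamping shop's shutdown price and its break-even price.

AVC = 60 - 20q + 2q^2; minimized at q = 5, giving min AVC = $10. That is the shutdown price.
ATC = 144/q + 60 - 20q + 2q^2. Setting dATC/dq = −144/q^2 − 20 + 4q = 0 gives q = 6 (since 4·6^3 − 20·6^2 = 144).
min ATC = 144/6 + 60 − 20·6 + 2·6^2 = $36. That is the break-even price.
Between these two prices the firm operates at a loss; above $36 it earns a profit.

Shutdown price = $10; break-even price = $36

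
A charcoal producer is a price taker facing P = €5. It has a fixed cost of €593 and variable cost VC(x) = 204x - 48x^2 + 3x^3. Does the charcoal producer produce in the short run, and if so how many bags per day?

Variable cost is VC = 204x - 48x^2 + 3x^3, so AVC = VC/x = 204 - 48x + 3x^2 and MC = dTC/dx = 204 - 96x + 9x^2.
AVC hits its minimum where MC = AVC, at x = 8, giving min AVC = 204 - 48·8 + 3·8^2 = €12.
With P < min AVC (€5 < €12), every unit sold adds to the loss.
Shutting down limits the loss to fixed cost, €593.

Shut down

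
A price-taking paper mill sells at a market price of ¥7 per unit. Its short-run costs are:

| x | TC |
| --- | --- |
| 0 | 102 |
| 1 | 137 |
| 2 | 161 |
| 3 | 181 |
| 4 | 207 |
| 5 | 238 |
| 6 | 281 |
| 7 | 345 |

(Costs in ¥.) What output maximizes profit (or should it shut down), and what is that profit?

Profit at each row (π = 7x − TC): x=0: -102; x=1: -130; x=2: -147; x=3: -160; x=4: -179; x=5: -203; x=6: -239; x=7: -296.
Profit is highest at x = 0. Equivalently, the lowest AVC in the table is 105/4 ≈ ¥26.25 at x = 4, and P = ¥7 falls below it — price never covers variable cost, so the firm shuts down and loses only its fixed cost.

x = 0 (shut down); profit = -¥102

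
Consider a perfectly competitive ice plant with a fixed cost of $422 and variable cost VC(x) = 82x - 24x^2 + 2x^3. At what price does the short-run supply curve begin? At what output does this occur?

$10 per unit, at x = 6

Short-run supply begins at min AVC. From VC = 82x - 24x^2 + 2x^3, AVC = 82 - 24x + 2x^2.
dAVC/dx = -24 + 4x = 0 gives x = 6. min AVC = 82 - 24·6 + 2·6^2 = 10.
For P < $10 the firm produces nothing.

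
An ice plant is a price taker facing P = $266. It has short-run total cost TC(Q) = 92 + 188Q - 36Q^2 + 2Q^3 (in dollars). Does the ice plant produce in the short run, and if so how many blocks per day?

Produce at Q = 13

Strip out fixed cost: VC = 188Q - 36Q^2 + 2Q^3. Then AVC = 188 - 36Q + 2Q^2 and MC = 188 - 72Q + 6Q^2.
AVC hits its minimum where MC = AVC, at Q = 9, giving min AVC = 188 - 36·9 + 2·9^2 = $26.
Since P = $266 ≥ min AVC = $26, price covers variable cost and the firm should produce.
P = MC gives -78 - 72Q + 6Q^2 = 0, with roots -1 and 13. Take the larger (rising MC): Q* = 13.
Check: AVC at Q = 13 is $58 ≤ P, so revenue covers variable cost.
Profit = P·Q − TC = 266·13 − 846 = $2612.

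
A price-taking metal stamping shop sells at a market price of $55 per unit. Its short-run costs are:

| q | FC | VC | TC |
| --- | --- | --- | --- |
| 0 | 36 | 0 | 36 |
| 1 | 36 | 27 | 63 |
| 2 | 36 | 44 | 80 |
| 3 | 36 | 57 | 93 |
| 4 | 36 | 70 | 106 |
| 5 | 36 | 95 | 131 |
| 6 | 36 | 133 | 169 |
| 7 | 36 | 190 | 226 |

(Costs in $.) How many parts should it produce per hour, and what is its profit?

Compute π = P·q − TC at each output: q=0: -36; q=1: -8; q=2: 30; q=3: 72; q=4: 114; q=5: 144; q=6: 161; q=7: 159.
Profit is maximized at q = 6. AVC there is 133/6 = $22.17 ≤ P, so producing beats shutting down (which would give -$36).

q = 6; profit = $161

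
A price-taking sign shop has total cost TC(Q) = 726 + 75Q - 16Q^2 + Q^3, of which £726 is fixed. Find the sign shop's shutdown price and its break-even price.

Shutdown price = £11; break-even price = £86

Shutdown price = min AVC. AVC = 75 - 16Q + Q^2, with vertex at Q = 8 and minimum £11.
ATC = 726/Q + 75 - 16Q + Q^2. Setting dATC/dQ = −726/Q^2 − 16 + 2Q = 0 gives Q = 11 (since 2·11^3 − 16·11^2 = 726).
min ATC = 726/11 + 75 − 16·11 + 11^2 = £86. That is the break-even price.
For £11 ≤ P < £86 the firm produces at a loss; below £11 it shuts down.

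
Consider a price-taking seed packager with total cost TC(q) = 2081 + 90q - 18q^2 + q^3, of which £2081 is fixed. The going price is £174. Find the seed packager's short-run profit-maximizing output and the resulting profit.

Profit = -£121 at q = 14

AVC = 90 - 18q + q^2; min AVC = £9 at q = 9. Since P = £174 ≥ min AVC, the firm produces.
With MC = 90 - 36q + 3q^2, P = MC on the upward-sloping part at q* = 14.
TR = 174·14 = 2436. TC = 2081 + 476 = 2557. Profit = 2436 − 2557 = -£121.
That loss of £121 beats the £2081 the firm would lose by shutting down; producing recovers £1960 of fixed cost.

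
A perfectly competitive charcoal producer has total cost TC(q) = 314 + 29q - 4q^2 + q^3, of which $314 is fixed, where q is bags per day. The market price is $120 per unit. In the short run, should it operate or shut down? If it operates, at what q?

From TC, MC = TC'(q) = 29 - 8q + 3q^2 and AVC = VC/q = 29 - 4q + q^2.
AVC hits its minimum where MC = AVC, at q = 2, giving min AVC = 29 - 4·2 + 2^2 = $25.
Since P = $120 ≥ min AVC = $25, price covers variable cost and the firm should produce.
Solving P = MC: -91 - 8q + 3q^2 = 0 ⇒ q = -13/3 or 7. On the upward-sloping branch, q* = 7.
Check: AVC at q = 7 is $50 ≤ P, so revenue covers variable cost.
Profit = P·q − TC = 120·7 − 664 = $176.

Produce at q = 7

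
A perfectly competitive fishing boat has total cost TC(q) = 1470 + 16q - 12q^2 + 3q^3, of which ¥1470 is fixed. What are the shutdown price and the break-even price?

Shutdown price = ¥4; break-even price = ¥289

Shutdown price = min AVC. AVC = 16 - 12q + 3q^2, with vertex at q = 2 and minimum ¥4.
ATC = 1470/q + 16 - 12q + 3q^2. Setting dATC/dq = −1470/q^2 − 12 + 6q = 0 gives q = 7 (since 6·7^3 − 12·7^2 = 1470).
min ATC = 1470/7 + 16 − 12·7 + 3·7^2 = ¥289. That is the break-even price.
Between these two prices the firm operates at a loss; above ¥289 it earns a profit.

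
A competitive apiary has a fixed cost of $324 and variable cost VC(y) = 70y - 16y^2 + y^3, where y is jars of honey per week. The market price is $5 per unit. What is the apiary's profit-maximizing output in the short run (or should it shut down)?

Variable cost is VC = 70y - 16y^2 + y^3, so AVC = VC/y = 70 - 16y + y^2 and MC = dTC/dy = 70 - 32y + 3y^2.
AVC hits its minimum where MC = AVC, at y = 8, giving min AVC = 70 - 16·8 + 8^2 = $6.
With P < min AVC ($5 < $6), every unit sold adds to the loss.
Best response: produce nothing and absorb the $324 fixed cost.

Shut down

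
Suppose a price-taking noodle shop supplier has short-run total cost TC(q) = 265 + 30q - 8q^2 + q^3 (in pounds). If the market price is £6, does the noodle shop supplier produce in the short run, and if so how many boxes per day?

From TC, MC = TC'(q) = 30 - 16q + 3q^2 and AVC = VC/q = 30 - 8q + q^2.
AVC is minimized where dAVC/dq = -8 + 2q = 0, at q = 4; min AVC = 30 - 8·4 + 4^2 = £14.
Since P = £6 < min AVC = £14, price fails to cover variable cost at any output.
Shutting down limits the loss to fixed cost, £265.

Shut down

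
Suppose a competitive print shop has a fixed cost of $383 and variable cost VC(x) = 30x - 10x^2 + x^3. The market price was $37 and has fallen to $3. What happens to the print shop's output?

MC = 30 - 20x + 3x^2; the shutdown threshold is min AVC = $5 (at x = 5).
At P = $37 ≥ min AVC, set P = MC on the rising branch: x = 7.
At P = $3 < min AVC = $5, price no longer covers variable cost at any output, so the firm shuts down: x = 0.

Output falls from 7 to 0 (the firm shuts down)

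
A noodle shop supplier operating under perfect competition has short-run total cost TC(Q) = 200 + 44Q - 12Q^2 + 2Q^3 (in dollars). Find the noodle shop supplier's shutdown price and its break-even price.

Shutdown price = min AVC. AVC = 44 - 12Q + 2Q^2, with vertex at Q = 3 and minimum $26.
ATC = 200/Q + 44 - 12Q + 2Q^2. Setting dATC/dQ = −200/Q^2 − 12 + 4Q = 0 gives Q = 5 (since 4·5^3 − 12·5^2 = 200).
min ATC = 200/5 + 44 − 12·5 + 2·5^2 = $74. That is the break-even price.
Between these two prices the firm operates at a loss; above $74 it earns a profit.

Shutdown price = $26; break-even price = $74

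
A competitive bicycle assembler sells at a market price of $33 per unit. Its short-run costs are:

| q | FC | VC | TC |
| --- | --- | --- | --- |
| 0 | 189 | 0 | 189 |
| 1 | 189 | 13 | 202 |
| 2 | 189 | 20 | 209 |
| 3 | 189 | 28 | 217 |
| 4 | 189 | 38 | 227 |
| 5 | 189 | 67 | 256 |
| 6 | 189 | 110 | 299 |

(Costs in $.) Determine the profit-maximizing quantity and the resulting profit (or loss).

Profit at each row (π = 33q − TC): q=0: -189; q=1: -169; q=2: -143; q=3: -118; q=4: -95; q=5: -91; q=6: -101.
Profit is maximized at q = 5. AVC there is 67/5 = $13.40 ≤ P, so producing beats shutting down (which would give -$189).

q = 5; profit = -$91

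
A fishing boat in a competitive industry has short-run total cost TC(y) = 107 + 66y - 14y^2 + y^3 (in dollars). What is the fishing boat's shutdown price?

$17 per unit

Short-run supply begins at min AVC. From VC = 66y - 14y^2 + y^3, AVC = 66 - 14y + y^2.
At the minimum of AVC, MC = AVC. MC = 66 - 28y + 3y^2; setting MC = AVC gives 2y^2 - 14y = 0, so y = 7. min AVC = 17.
The firm shuts down for any P below $17.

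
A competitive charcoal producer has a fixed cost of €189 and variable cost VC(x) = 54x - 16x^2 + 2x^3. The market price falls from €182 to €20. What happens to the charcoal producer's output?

AVC = 54 - 16x + 2x^2, minimized at x = 4 where min AVC = €22. MC = 54 - 32x + 6x^2.
With P = €182 above the shutdown price, P = MC gives x = 8.
At P = €20 < min AVC = €22, price no longer covers variable cost at any output, so the firm shuts down: x = 0.

Output falls from 8 to 0 (the firm shuts down)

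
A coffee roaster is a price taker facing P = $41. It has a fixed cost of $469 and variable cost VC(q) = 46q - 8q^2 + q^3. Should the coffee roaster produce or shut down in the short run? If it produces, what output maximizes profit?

From TC, MC = TC'(q) = 46 - 16q + 3q^2 and AVC = VC/q = 46 - 8q + q^2.
The AVC parabola has its vertex at q = 8/2 = 4, where AVC = 46 - 8·4 + 4^2 = $30.
Since P = $41 ≥ min AVC = $30, price covers variable cost and the firm should produce.
Set P = MC: 41 = 46 - 16q + 3q^2 → 5 - 16q + 3q^2 = 0. The roots are q = 1/3 and q = 5; the profit-maximizing output is on the rising part of MC, so q* = 5.
Check: AVC at q = 5 is $31 ≤ P, so revenue covers variable cost.
Profit = P·q − TC = 41·5 − 624 = -$419, a loss, but smaller than the $469 fixed cost the firm would lose by shutting down.

Produce at q = 5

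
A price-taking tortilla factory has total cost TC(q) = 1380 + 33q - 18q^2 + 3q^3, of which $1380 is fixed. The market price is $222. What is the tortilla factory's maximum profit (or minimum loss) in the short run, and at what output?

AVC = 33 - 18q + 3q^2; min AVC = $6 at q = 3. Since P = $222 ≥ min AVC, the firm produces.
With MC = 33 - 36q + 9q^2, P = MC on the upward-sloping part at q* = 7.
TR = 222·7 = 1554. TC = 1380 + 378 = 1758. Profit = 1554 − 1758 = -$204.
That loss of $204 beats the $1380 the firm would lose by shutting down; producing recovers $1176 of fixed cost.

Profit = -$204 at q = 7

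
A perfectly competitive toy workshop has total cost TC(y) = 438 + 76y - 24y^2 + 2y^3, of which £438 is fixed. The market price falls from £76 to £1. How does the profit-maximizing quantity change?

Output falls from 8 to 0 (the firm shuts down)

MC = 76 - 48y + 6y^2; the shutdown threshold is min AVC = £4 (at y = 6).
At P = £76 ≥ min AVC, set P = MC on the rising branch: y = 8.
At P = £1 < min AVC = £4, price no longer covers variable cost at any output, so the firm shuts down: y = 0.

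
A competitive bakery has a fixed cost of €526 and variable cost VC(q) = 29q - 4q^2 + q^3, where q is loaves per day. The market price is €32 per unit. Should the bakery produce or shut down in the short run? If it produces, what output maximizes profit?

Variable cost is VC = 29q - 4q^2 + q^3, so AVC = VC/q = 29 - 4q + q^2 and MC = dTC/dq = 29 - 8q + 3q^2.
The AVC parabola has its vertex at q = 4/2 = 2, where AVC = 29 - 4·2 + 2^2 = €25.
Since P = €32 ≥ min AVC = €25, price covers variable cost and the firm should produce.
Set P = MC: 32 = 29 - 8q + 3q^2 → -3 - 8q + 3q^2 = 0. The roots are q = -1/3 and q = 3; the profit-maximizing output is on the rising part of MC, so q* = 3.
Check: AVC at q = 3 is €26 ≤ P, so revenue covers variable cost.
Profit = P·q − TC = 32·3 − 604 = -€508, a loss, but smaller than the €526 fixed cost the firm would lose by shutting down.

Produce at q = 3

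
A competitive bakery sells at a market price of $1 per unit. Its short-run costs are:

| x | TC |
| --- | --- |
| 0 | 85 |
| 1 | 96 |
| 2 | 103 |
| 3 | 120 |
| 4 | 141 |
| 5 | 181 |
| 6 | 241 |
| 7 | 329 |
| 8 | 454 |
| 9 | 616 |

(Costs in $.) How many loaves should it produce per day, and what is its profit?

x = 0 (shut down); profit = -$85

Tabulate TR − TC: x=0: -85; x=1: -95; x=2: -101; x=3: -117; x=4: -137; x=5: -176; x=6: -235; x=7: -322; x=8: -446; x=9: -607.
Profit is highest at x = 0. Equivalently, the lowest AVC in the table is 18/2 ≈ $9 at x = 2, and P = $1 falls below it — price never covers variable cost, so the firm shuts down and loses only its fixed cost.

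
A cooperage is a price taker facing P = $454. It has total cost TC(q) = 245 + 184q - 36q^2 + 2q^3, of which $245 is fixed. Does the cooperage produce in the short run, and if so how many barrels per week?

From TC, MC = TC'(q) = 184 - 72q + 6q^2 and AVC = VC/q = 184 - 36q + 2q^2.
AVC hits its minimum where MC = AVC, at q = 9, giving min AVC = 184 - 36·9 + 2·9^2 = $22.
Since P = $454 ≥ min AVC = $22, price covers variable cost and the firm should produce.
Set P = MC: 454 = 184 - 72q + 6q^2 → -270 - 72q + 6q^2 = 0. The roots are q = -3 and q = 15; the profit-maximizing output is on the rising part of MC, so q* = 15.
Check: AVC at q = 15 is $94 ≤ P, so revenue covers variable cost.
Profit = P·q − TC = 454·15 − 1655 = $5155.

Produce at q = 15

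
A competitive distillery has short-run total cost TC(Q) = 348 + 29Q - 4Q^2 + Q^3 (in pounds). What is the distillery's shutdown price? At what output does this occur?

The shutdown price is the minimum of AVC. VC = 29Q - 4Q^2 + Q^3, so AVC = 29 - 4Q + Q^2.
dAVC/dQ = -4 + 2Q = 0 gives Q = 2. min AVC = 29 - 4·2 + 2^2 = 25.
The firm shuts down for any P below £25.

£25 per unit, at Q = 2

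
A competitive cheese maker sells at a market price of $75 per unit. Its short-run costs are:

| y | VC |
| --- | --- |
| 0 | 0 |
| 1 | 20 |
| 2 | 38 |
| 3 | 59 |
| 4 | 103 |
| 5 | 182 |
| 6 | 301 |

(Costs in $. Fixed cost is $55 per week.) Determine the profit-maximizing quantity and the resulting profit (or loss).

Compute π = P·y − TC at each output: y=0: -55; y=1: 0; y=2: 57; y=3: 111; y=4: 142; y=5: 138; y=6: 94.
Profit is maximized at y = 4. AVC there is 103/4 = $25.75 ≤ P, so producing beats shutting down (which would give -$55).

y = 4; profit = $142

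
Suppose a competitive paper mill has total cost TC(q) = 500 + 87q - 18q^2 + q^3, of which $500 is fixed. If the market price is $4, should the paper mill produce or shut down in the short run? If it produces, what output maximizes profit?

Shut down

From TC, MC = TC'(q) = 87 - 36q + 3q^2 and AVC = VC/q = 87 - 18q + q^2.
AVC is minimized where dAVC/dq = -18 + 2q = 0, at q = 9; min AVC = 87 - 18·9 + 9^2 = $6.
Since P = $4 < min AVC = $6, price fails to cover variable cost at any output.
Best response: produce nothing and absorb the $500 fixed cost.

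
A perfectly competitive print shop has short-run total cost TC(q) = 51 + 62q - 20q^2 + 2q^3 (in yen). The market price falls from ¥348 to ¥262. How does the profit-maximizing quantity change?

AVC = 62 - 20q + 2q^2, minimized at q = 5 where min AVC = ¥12. MC = 62 - 40q + 6q^2.
At P = ¥348 ≥ min AVC, set P = MC on the rising branch: q = 11.
At P = ¥262 ≥ min AVC, set P = MC: q = 10. The firm stays open but cuts output.

Output falls from 11 to 10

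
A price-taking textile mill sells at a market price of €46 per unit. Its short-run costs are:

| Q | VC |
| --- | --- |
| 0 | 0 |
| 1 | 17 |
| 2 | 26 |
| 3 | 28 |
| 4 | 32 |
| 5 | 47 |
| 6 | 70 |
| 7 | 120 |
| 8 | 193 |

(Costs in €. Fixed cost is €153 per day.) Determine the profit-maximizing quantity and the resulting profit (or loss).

Q = 6; profit = €53

Tabulate TR − TC: Q=0: -153; Q=1: -124; Q=2: -87; Q=3: -43; Q=4: -1; Q=5: 30; Q=6: 53; Q=7: 49; Q=8: 22.
Profit is maximized at Q = 6. AVC there is 70/6 = €11.67 ≤ P, so producing beats shutting down (which would give -€153).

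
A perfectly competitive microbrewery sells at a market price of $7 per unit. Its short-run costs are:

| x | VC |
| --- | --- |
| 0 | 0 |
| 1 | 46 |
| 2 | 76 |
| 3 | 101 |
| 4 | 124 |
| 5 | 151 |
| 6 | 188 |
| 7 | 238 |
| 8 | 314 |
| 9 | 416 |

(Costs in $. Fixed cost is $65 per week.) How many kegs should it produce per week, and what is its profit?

Profit at each row (π = 7x − TC): x=0: -65; x=1: -104; x=2: -127; x=3: -145; x=4: -161; x=5: -181; x=6: -211; x=7: -254; x=8: -323; x=9: -418.
Profit is highest at x = 0. Equivalently, the lowest AVC in the table is 151/5 ≈ $30.20 at x = 5, and P = $7 falls below it — price never covers variable cost, so the firm shuts down and loses only its fixed cost.

x = 0 (shut down); profit = -$65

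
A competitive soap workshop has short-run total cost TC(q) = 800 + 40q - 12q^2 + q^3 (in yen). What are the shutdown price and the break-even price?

Shutdown price = min AVC. AVC = 40 - 12q + q^2, with vertex at q = 6 and minimum ¥4.
ATC = 800/q + 40 - 12q + q^2. Setting dATC/dq = −800/q^2 − 12 + 2q = 0 gives q = 10 (since 2·10^3 − 12·10^2 = 800).
min ATC = 800/10 + 40 − 12·10 + 10^2 = ¥100. That is the break-even price.
Between these two prices the firm operates at a loss; above ¥100 it earns a profit.

Shutdown price = ¥4; break-even price = ¥100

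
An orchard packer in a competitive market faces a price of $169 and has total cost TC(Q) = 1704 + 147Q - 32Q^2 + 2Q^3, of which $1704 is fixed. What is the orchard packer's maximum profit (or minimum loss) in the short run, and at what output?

Profit = -$252 at Q = 11

AVC = 147 - 32Q + 2Q^2 has its minimum $19 at Q = 8; price $169 clears that bar, so the firm operates.
MC = 147 - 64Q + 6Q^2. Setting P = MC and taking the root on the rising branch gives Q* = 11.
TR = 169·11 = 1859. TC = 1704 + 407 = 2111. Profit = 1859 − 2111 = -$252.
By producing, the firm covers all variable cost plus $1452 of fixed cost; shutting down would lose the full $1704.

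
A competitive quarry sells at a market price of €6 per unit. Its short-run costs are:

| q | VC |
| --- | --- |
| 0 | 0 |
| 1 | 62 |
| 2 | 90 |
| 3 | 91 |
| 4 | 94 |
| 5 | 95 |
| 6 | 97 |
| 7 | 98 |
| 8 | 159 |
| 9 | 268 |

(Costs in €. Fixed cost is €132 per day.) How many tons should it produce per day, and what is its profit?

Compute π = P·q − TC at each output: q=0: -132; q=1: -188; q=2: -210; q=3: -205; q=4: -202; q=5: -197; q=6: -193; q=7: -188; q=8: -243; q=9: -346.
Profit is highest at q = 0. Equivalently, the lowest AVC in the table is 98/7 ≈ €14 at q = 7, and P = €6 falls below it — price never covers variable cost, so the firm shuts down and loses only its fixed cost.

q = 0 (shut down); profit = -€132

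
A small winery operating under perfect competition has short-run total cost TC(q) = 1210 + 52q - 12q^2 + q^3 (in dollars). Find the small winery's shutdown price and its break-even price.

AVC = 52 - 12q + q^2; minimized at q = 6, giving min AVC = $16. That is the shutdown price.
ATC = 1210/q + 52 - 12q + q^2. Setting dATC/dq = −1210/q^2 − 12 + 2q = 0 gives q = 11 (since 2·11^3 − 12·11^2 = 1210).
min ATC = 1210/11 + 52 − 12·11 + 11^2 = $151. That is the break-even price.
Between these two prices the firm operates at a loss; above $151 it earns a profit.

Shutdown price = $16; break-even price = $151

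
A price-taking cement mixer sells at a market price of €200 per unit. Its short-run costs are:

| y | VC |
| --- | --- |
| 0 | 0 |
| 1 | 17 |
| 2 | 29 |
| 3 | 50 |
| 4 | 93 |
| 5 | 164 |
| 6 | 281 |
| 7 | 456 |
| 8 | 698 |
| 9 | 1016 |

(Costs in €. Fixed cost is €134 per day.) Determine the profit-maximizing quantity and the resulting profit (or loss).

y = 7; profit = €810

Compute π = P·y − TC at each output: y=0: -134; y=1: 49; y=2: 237; y=3: 416; y=4: 573; y=5: 702; y=6: 785; y=7: 810; y=8: 768; y=9: 650.
Profit is maximized at y = 7. AVC there is 456/7 = €65.14 ≤ P, so producing beats shutting down (which would give -€134).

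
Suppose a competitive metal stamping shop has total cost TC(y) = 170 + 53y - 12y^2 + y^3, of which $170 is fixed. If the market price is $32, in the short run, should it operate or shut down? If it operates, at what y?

From TC, MC = TC'(y) = 53 - 24y + 3y^2 and AVC = VC/y = 53 - 12y + y^2.
AVC hits its minimum where MC = AVC, at y = 6, giving min AVC = 53 - 12·6 + 6^2 = $17.
Because $32 ≥ $17, revenue can cover variable cost; the firm operates.
Solving P = MC: 21 - 24y + 3y^2 = 0 ⇒ y = 1 or 7. On the upward-sloping branch, y* = 7.
Check: AVC at y = 7 is $18 ≤ P, so revenue covers variable cost.
Profit = P·y − TC = 32·7 − 296 = -$72, a loss, but smaller than the $170 fixed cost the firm would lose by shutting down.

Produce at y = 7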